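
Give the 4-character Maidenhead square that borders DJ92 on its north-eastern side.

EJ03

Longitude square 9; +1 → 10, wraps to 0, carry into field.
Longitude field D = 3; +1 → 4 = E.
Latitude square 2; +1 → 3.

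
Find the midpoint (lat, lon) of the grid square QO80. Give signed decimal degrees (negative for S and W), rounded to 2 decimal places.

50.50, 157.00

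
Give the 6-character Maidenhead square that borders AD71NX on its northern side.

Latitude subsquare x = 23; +1 → 24, wraps to 0 = a, carry into square.
Latitude square 1; +1 → 2.
The longitude characters are unchanged.

AD72na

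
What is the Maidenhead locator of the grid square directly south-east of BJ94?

CJ03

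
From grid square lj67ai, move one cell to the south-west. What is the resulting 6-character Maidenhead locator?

Longitude subsquare a = 0; −1 → -1, wraps to 23 = x, carry into square.
Longitude square 6; −1 → 5.
Latitude subsquare i = 8; −1 → 7 = h.

LJ57xh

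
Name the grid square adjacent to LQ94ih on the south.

Latitude subsquare h = 7; −1 → 6 = g.
The longitude characters are unchanged.

LQ94ig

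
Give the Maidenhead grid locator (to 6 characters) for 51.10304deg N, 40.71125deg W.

GO91pc

Shift to the Maidenhead origin (180°W, 90°S): lon 139.2887, lat 141.1030.
Field (20°×10°, letters A–R): 139.2887/20 → 6 → G, 141.1030/10 → 14 → O; chars GO.
Square (2°×1°, digits 0–9): 19.2887/2 → 9, 1.1030/1 → 1; chars 91.
Subsquare (5′×2.5′, letters a–x): 1.2887/0.0833333 → 15 → p, 0.1030/0.0416667 → 2 → c; chars pc.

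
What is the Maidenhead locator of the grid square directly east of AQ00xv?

Longitude subsquare x = 23; +1 → 24, wraps to 0 = a, carry into square.
Longitude square 0; +1 → 1.
The latitude characters are unchanged.

AQ10av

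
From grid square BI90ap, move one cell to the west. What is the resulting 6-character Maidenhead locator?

BI80xp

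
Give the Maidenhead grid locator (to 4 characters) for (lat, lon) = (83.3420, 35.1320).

KR73

Offset from 180°W / 90°S: lon 215.13°, lat 173.34°.
Field: lon ⌊215.13/20⌋ = 10 → K; lat ⌊173.34/10⌋ = 17 → R.
Square: lon ⌊15.13/2⌋ = 7; lat ⌊3.34/1⌋ = 3.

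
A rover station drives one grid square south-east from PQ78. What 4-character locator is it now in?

PQ87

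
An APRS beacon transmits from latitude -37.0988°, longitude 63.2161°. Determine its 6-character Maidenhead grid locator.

Shift to the Maidenhead origin (180°W, 90°S): lon 243.2161, lat 52.9012.
Field: lon ⌊243.2161/20⌋ = 12 → M; lat ⌊52.9012/10⌋ = 5 → F.
Square: lon ⌊3.2161/2⌋ = 1; lat ⌊2.9012/1⌋ = 2.
Subsquare: lon ⌊1.2161/0.0833333⌋ = 14 → o; lat ⌊0.9012/0.0416667⌋ = 21 → v.

MF12ov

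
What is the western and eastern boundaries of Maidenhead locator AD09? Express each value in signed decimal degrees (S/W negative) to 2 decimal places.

Field A=0, D=3: +0·20° lon, +3·10° lat → SW at lon -180°, lat -60°.
Square 0, 9: +0·2° lon, +9·1° lat → SW at lon -180°, lat -51°.
Cell spans 2° lon × 1° lat.
west -180.00, east -178.00.

-180.00, -178.00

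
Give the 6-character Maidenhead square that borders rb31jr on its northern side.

Latitude subsquare r = 17; +1 → 18 = s.
The longitude characters are unchanged.

RB31js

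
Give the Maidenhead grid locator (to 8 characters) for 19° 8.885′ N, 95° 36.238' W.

Add 180° to longitude and 90° to latitude: 84.39603, 109.14808.
Field: lon ⌊84.39603/20⌋ = 4 → E; lat ⌊109.14808/10⌋ = 10 → K.
Square: lon ⌊4.39603/2⌋ = 2; lat ⌊9.14808/1⌋ = 9.
Subsquare: lon ⌊0.39603/0.0833333⌋ = 4 → e; lat ⌊0.14808/0.0416667⌋ = 3 → d.
Extended square: lon ⌊0.06270/0.00833333⌋ = 7; lat ⌊0.02308/0.00416667⌋ = 5.

EK29ed75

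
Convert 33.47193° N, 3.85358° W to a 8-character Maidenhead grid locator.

IM83bl73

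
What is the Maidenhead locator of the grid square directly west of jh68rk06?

JH68qk96

Longitude extended square 0; −1 → -1, wraps to 9, carry into subsquare.
Longitude subsquare r = 17; −1 → 16 = q.
The latitude characters are unchanged.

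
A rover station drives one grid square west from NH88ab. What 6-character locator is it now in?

NH78xb

Longitude subsquare a = 0; −1 → -1, wraps to 23 = x, carry into square.
Longitude square 8; −1 → 7.
The latitude characters are unchanged.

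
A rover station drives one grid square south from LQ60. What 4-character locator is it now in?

Latitude square 0; −1 → -1, wraps to 9, carry into field.
Latitude field Q = 16; −1 → 15 = P.
The longitude characters are unchanged.

LP69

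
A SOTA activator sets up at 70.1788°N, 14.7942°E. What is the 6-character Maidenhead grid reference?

JQ70je

Shift to the Maidenhead origin (180°W, 90°S): lon 194.7942, lat 160.1788.
Field: 194.7942/20 → 9 → J, 160.1788/10 → 16 → Q; chars JQ.
Square: 14.7942/2 → 7, 0.1788/1 → 0; chars 70.
Subsquare: 0.7942/0.0833333 → 9 → j, 0.1788/0.0416667 → 4 → e; chars je.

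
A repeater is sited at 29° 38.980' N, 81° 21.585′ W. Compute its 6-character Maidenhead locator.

EL99hp

Offset from 180°W / 90°S: lon 98.6402°, lat 119.6497°.
Field (20°×10°, letters A–R): 98.6402/20 → 4 → E, 119.6497/10 → 11 → L; chars EL.
Square (2°×1°, digits 0–9): 18.6402/2 → 9, 9.6497/1 → 9; chars 99.
Subsquare (5′×2.5′, letters a–x): 0.6402/0.0833333 → 7 → h, 0.6497/0.0416667 → 15 → p; chars hp.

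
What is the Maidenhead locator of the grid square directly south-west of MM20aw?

Longitude subsquare a = 0; −1 → -1, wraps to 23 = x, carry into square.
Longitude square 2; −1 → 1.
Latitude subsquare w = 22; −1 → 21 = v.

MM10xv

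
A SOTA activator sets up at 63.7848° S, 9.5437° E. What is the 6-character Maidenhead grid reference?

JC46sf

Add 180° to longitude and 90° to latitude: 189.5437, 26.2152.
Field: lon ⌊189.5437/20⌋ = 9 → J; lat ⌊26.2152/10⌋ = 2 → C.
Square: lon ⌊9.5437/2⌋ = 4; lat ⌊6.2152/1⌋ = 6.
Subsquare: lon ⌊1.5437/0.0833333⌋ = 18 → s; lat ⌊0.2152/0.0416667⌋ = 5 → f.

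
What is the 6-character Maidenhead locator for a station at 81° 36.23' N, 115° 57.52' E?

OR71xo

Add 180° to longitude and 90° to latitude: 295.9587, 171.6038.
Field: lon ⌊295.9587/20⌋ = 14 → O; lat ⌊171.6038/10⌋ = 17 → R.
Square: lon ⌊15.9587/2⌋ = 7; lat ⌊1.6038/1⌋ = 1.
Subsquare: lon ⌊1.9587/0.0833333⌋ = 23 → x; lat ⌊0.6038/0.0416667⌋ = 14 → o.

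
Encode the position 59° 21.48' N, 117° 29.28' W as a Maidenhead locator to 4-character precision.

Add 180° to longitude and 90° to latitude: 62.51, 149.36.
Field: 62.51/20 → 3 → D, 149.36/10 → 14 → O; chars DO.
Square: 2.51/2 → 1, 9.36/1 → 9; chars 19.

DO19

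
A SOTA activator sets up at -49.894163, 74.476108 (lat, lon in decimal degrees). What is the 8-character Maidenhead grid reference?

ME70fc75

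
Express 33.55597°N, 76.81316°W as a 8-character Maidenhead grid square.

FM13on23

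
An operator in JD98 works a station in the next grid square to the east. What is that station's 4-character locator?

Longitude square 9; +1 → 10, wraps to 0, carry into field.
Longitude field J = 9; +1 → 10 = K.
The latitude characters are unchanged.

KD08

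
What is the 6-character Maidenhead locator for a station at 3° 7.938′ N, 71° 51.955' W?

Shift to the Maidenhead origin (180°W, 90°S): lon 108.1341, lat 93.1323.
Field: lon ⌊108.1341/20⌋ = 5 → F; lat ⌊93.1323/10⌋ = 9 → J.
Square: lon ⌊8.1341/2⌋ = 4; lat ⌊3.1323/1⌋ = 3.
Subsquare: lon ⌊0.1341/0.0833333⌋ = 1 → b; lat ⌊0.1323/0.0416667⌋ = 3 → d.

FJ43bd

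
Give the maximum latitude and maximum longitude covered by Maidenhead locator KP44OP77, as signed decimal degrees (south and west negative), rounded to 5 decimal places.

64.65833, 29.23333

Field K=10, P=15: +10·20° lon, +15·10° lat → SW at lon 20°, lat 60°.
Square 4, 4: +4·2° lon, +4·1° lat → SW at lon 28°, lat 64°.
Subsquare o=14, p=15: +14·0.0833333° lon, +15·0.0416667° lat → SW at lon 29.1667°, lat 64.625°.
Extended square 7, 7: +7·0.00833333° lon, +7·0.00416667° lat → SW at lon 29.225°, lat 64.6542°.
Cell spans 0.00833333° lon × 0.00416667° lat. NE corner is SW corner plus one full cell.
latitude 64.65833, longitude 29.23333.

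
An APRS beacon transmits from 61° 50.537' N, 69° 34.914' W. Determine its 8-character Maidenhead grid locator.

Add 180° to longitude and 90° to latitude: 110.41810, 151.84228.
Field: lon ⌊110.41810/20⌋ = 5 → F; lat ⌊151.84228/10⌋ = 15 → P.
Square: lon ⌊10.41810/2⌋ = 5; lat ⌊1.84228/1⌋ = 1.
Subsquare: lon ⌊0.41810/0.0833333⌋ = 5 → f; lat ⌊0.84228/0.0416667⌋ = 20 → u.
Extended square: lon ⌊0.00143/0.00833333⌋ = 0; lat ⌊0.00895/0.00416667⌋ = 2.

FP51fu02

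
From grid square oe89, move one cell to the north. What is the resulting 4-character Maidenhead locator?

Latitude square 9; +1 → 10, wraps to 0, carry into field.
Latitude field E = 4; +1 → 5 = F.
The longitude characters are unchanged.

OF80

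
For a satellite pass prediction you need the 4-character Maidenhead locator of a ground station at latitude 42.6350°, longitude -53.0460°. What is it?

GN32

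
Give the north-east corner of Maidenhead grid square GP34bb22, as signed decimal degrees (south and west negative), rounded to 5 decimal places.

64.05417, -53.89167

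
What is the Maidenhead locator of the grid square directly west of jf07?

IF97

Longitude square 0; −1 → -1, wraps to 9, carry into field.
Longitude field J = 9; −1 → 8 = I.
The latitude characters are unchanged.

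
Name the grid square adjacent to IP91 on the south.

IP90

Latitude square 1; −1 → 0.
The longitude characters are unchanged.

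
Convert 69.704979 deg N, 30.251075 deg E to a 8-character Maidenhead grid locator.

Offset from 180°W / 90°S: lon 210.25108°, lat 159.70498°.
Field: 210.25108/20 → 10 → K, 159.70498/10 → 15 → P; chars KP.
Square: 10.25108/2 → 5, 9.70498/1 → 9; chars 59.
Subsquare: 0.25108/0.0833333 → 3 → d, 0.70498/0.0416667 → 16 → q; chars dq.
Extended square: 0.00108/0.00833333 → 0, 0.03831/0.00416667 → 9; chars 09.

KP59dq09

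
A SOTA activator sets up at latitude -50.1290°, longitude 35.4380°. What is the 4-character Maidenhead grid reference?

KD79

Add 180° to longitude and 90° to latitude: 215.44, 39.87.
Field (20°×10°, letters A–R): lon ⌊215.44/20⌋ = 10 → K; lat ⌊39.87/10⌋ = 3 → D.
Square (2°×1°, digits 0–9): lon ⌊15.44/2⌋ = 7; lat ⌊9.87/1⌋ = 9.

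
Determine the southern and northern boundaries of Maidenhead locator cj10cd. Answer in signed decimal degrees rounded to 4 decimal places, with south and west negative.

Field C=2, J=9: +2·20° lon, +9·10° lat → SW at lon -140°, lat 0°.
Square 1, 0: +1·2° lon, +0·1° lat → SW at lon -138°, lat 0°.
Subsquare c=2, d=3: +2·0.0833333° lon, +3·0.0416667° lat → SW at lon -137.833°, lat 0.125°.
Cell spans 0.0833333° lon × 0.0416667° lat.
south 0.1250, north 0.1667.

0.1250, 0.1667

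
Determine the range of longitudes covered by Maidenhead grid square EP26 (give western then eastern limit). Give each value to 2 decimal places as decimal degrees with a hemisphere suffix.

Field E=4, P=15: +4·20° lon, +15·10° lat → SW at lon -100°, lat 60°.
Square 2, 6: +2·2° lon, +6·1° lat → SW at lon -96°, lat 66°.
Cell spans 2° lon × 1° lat.
west 96.00° W, east 94.00° W.

96.00° W, 94.00° W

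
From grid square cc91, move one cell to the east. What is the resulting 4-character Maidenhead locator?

DC01

Longitude square 9; +1 → 10, wraps to 0, carry into field.
Longitude field C = 2; +1 → 3 = D.
The latitude characters are unchanged.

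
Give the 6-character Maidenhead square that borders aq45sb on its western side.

AQ45rb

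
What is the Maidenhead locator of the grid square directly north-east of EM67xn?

Longitude subsquare x = 23; +1 → 24, wraps to 0 = a, carry into square.
Longitude square 6; +1 → 7.
Latitude subsquare n = 13; +1 → 14 = o.

EM77ao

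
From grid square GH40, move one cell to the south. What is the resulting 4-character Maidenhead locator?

GG49

Latitude square 0; −1 → -1, wraps to 9, carry into field.
Latitude field H = 7; −1 → 6 = G.
The longitude characters are unchanged.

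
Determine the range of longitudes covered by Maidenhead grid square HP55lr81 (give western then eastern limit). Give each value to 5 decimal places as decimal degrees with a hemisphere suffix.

Field H=7, P=15: +7·20° lon, +15·10° lat → SW at lon -40°, lat 60°.
Square 5, 5: +5·2° lon, +5·1° lat → SW at lon -30°, lat 65°.
Subsquare l=11, r=17: +11·0.0833333° lon, +17·0.0416667° lat → SW at lon -29.0833°, lat 65.7083°.
Extended square 8, 1: +8·0.00833333° lon, +1·0.00416667° lat → SW at lon -29.0167°, lat 65.7125°.
Cell spans 0.00833333° lon × 0.00416667° lat.
west 29.01667° W, east 29.00833° W.

29.01667° W, 29.00833° W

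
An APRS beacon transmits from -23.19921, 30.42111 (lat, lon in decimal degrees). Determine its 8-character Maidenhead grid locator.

Shift to the Maidenhead origin (180°W, 90°S): lon 210.42111, lat 66.80079.
Field: lon ⌊210.42111/20⌋ = 10 → K; lat ⌊66.80079/10⌋ = 6 → G.
Square: lon ⌊10.42111/2⌋ = 5; lat ⌊6.80079/1⌋ = 6.
Subsquare: lon ⌊0.42111/0.0833333⌋ = 5 → f; lat ⌊0.80079/0.0416667⌋ = 19 → t.
Extended square: lon ⌊0.00444/0.00833333⌋ = 0; lat ⌊0.00912/0.00416667⌋ = 2.

KG56ft02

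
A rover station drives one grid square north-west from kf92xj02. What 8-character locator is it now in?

KF92wj93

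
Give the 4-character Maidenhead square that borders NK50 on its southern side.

Latitude square 0; −1 → -1, wraps to 9, carry into field.
Latitude field K = 10; −1 → 9 = J.
The longitude characters are unchanged.

NJ59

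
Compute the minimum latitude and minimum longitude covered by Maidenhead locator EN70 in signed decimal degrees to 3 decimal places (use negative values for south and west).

40.000, -86.000

Field E=4, N=13: +4·20° lon, +13·10° lat → SW at lon -100°, lat 40°.
Square 7, 0: +7·2° lon, +0·1° lat → SW at lon -86°, lat 40°.
latitude 40.000, longitude -86.000.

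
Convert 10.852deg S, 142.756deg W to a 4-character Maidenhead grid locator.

BH89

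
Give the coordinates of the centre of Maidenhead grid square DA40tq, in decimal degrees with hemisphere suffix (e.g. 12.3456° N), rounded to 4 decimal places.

Field D=3, A=0: +3·20° lon, +0·10° lat → SW at lon -120°, lat -90°.
Square 4, 0: +4·2° lon, +0·1° lat → SW at lon -112°, lat -90°.
Subsquare t=19, q=16: +19·0.0833333° lon, +16·0.0416667° lat → SW at lon -110.417°, lat -89.3333°.
Cell spans 0.0833333° lon × 0.0416667° lat. Centre is SW corner plus half of each.
latitude 89.3125° S, longitude 110.3750° W.

89.3125° S, 110.3750° W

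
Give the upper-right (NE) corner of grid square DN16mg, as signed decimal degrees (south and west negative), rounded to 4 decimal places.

46.2917, -116.9167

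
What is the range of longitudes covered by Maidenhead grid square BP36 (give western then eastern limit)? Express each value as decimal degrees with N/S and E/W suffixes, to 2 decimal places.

Field B=1, P=15: +1·20° lon, +15·10° lat → SW at lon -160°, lat 60°.
Square 3, 6: +3·2° lon, +6·1° lat → SW at lon -154°, lat 66°.
Cell spans 2° lon × 1° lat.
west 154.00° W, east 152.00° W.

154.00° W, 152.00° W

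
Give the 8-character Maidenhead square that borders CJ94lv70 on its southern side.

Latitude extended square 0; −1 → -1, wraps to 9, carry into subsquare.
Latitude subsquare v = 21; −1 → 20 = u.
The longitude characters are unchanged.

CJ94lu79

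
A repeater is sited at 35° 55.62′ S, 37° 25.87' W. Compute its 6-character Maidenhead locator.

Offset from 180°W / 90°S: lon 142.5688°, lat 54.0730°.
Field (20°×10°, letters A–R): 142.5688/20 → 7 → H, 54.0730/10 → 5 → F; chars HF.
Square (2°×1°, digits 0–9): 2.5688/2 → 1, 4.0730/1 → 4; chars 14.
Subsquare (5′×2.5′, letters a–x): 0.5688/0.0833333 → 6 → g, 0.0730/0.0416667 → 1 → b; chars gb.

HF14gb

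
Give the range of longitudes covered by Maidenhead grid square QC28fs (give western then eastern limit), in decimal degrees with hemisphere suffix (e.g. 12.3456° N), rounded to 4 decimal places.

Field Q=16, C=2: +16·20° lon, +2·10° lat → SW at lon 140°, lat -70°.
Square 2, 8: +2·2° lon, +8·1° lat → SW at lon 144°, lat -62°.
Subsquare f=5, s=18: +5·0.0833333° lon, +18·0.0416667° lat → SW at lon 144.417°, lat -61.25°.
Cell spans 0.0833333° lon × 0.0416667° lat.
west 144.4167° E, east 144.5000° E.

144.4167° E, 144.5000° E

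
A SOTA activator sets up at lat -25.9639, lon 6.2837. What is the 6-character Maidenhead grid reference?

Offset from 180°W / 90°S: lon 186.2837°, lat 64.0361°.
Field: 186.2837/20 → 9 → J, 64.0361/10 → 6 → G; chars JG.
Square: 6.2837/2 → 3, 4.0361/1 → 4; chars 34.
Subsquare: 0.2837/0.0833333 → 3 → d, 0.0361/0.0416667 → 0 → a; chars da.

JG34da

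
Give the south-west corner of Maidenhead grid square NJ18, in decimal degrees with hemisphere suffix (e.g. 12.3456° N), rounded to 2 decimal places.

8.00° N, 82.00° E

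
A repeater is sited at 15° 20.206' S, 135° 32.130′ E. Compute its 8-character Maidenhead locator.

PH74sp49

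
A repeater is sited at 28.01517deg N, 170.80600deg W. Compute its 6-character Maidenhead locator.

AL48oa

Add 180° to longitude and 90° to latitude: 9.1940, 118.0152.
Field (20°×10°, letters A–R): 9.1940/20 → 0 → A, 118.0152/10 → 11 → L; chars AL.
Square (2°×1°, digits 0–9): 9.1940/2 → 4, 8.0152/1 → 8; chars 48.
Subsquare (5′×2.5′, letters a–x): 1.1940/0.0833333 → 14 → o, 0.0152/0.0416667 → 0 → a; chars oa.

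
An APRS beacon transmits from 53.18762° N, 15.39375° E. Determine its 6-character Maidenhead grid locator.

Offset from 180°W / 90°S: lon 195.3938°, lat 143.1876°.
Field (20°×10°, letters A–R): 195.3938/20 → 9 → J, 143.1876/10 → 14 → O; chars JO.
Square (2°×1°, digits 0–9): 15.3938/2 → 7, 3.1876/1 → 3; chars 73.
Subsquare (5′×2.5′, letters a–x): 1.3938/0.0833333 → 16 → q, 0.1876/0.0416667 → 4 → e; chars qe.

JO73qe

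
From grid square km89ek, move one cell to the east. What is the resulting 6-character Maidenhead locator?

Longitude subsquare e = 4; +1 → 5 = f.
The latitude characters are unchanged.

KM89fk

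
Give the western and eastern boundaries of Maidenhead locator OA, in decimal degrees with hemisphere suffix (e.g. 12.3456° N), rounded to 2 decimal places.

100.00° E, 120.00° E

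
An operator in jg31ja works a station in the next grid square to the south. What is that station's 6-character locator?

Latitude subsquare a = 0; −1 → -1, wraps to 23 = x, carry into square.
Latitude square 1; −1 → 0.
The longitude characters are unchanged.

JG30jx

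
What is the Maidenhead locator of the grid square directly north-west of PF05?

Longitude square 0; −1 → -1, wraps to 9, carry into field.
Longitude field P = 15; −1 → 14 = O.
Latitude square 5; +1 → 6.

OF96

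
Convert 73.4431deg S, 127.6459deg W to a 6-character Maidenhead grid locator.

CB66en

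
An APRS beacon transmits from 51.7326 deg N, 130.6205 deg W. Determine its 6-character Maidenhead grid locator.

CO41qr

Add 180° to longitude and 90° to latitude: 49.3795, 141.7326.
Field: lon ⌊49.3795/20⌋ = 2 → C; lat ⌊141.7326/10⌋ = 14 → O.
Square: lon ⌊9.3795/2⌋ = 4; lat ⌊1.7326/1⌋ = 1.
Subsquare: lon ⌊1.3795/0.0833333⌋ = 16 → q; lat ⌊0.7326/0.0416667⌋ = 17 → r.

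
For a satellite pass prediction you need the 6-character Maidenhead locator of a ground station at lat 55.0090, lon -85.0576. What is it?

EO75la

Shift to the Maidenhead origin (180°W, 90°S): lon 94.9424, lat 145.0090.
Field (20°×10°, letters A–R): lon ⌊94.9424/20⌋ = 4 → E; lat ⌊145.0090/10⌋ = 14 → O.
Square (2°×1°, digits 0–9): lon ⌊14.9424/2⌋ = 7; lat ⌊5.0090/1⌋ = 5.
Subsquare (5′×2.5′, letters a–x): lon ⌊0.9424/0.0833333⌋ = 11 → l; lat ⌊0.0090/0.0416667⌋ = 0 → a.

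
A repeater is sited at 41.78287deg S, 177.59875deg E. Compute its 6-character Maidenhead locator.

RE88tf

Offset from 180°W / 90°S: lon 357.5987°, lat 48.2171°.
Field (20°×10°, letters A–R): 357.5987/20 → 17 → R, 48.2171/10 → 4 → E; chars RE.
Square (2°×1°, digits 0–9): 17.5987/2 → 8, 8.2171/1 → 8; chars 88.
Subsquare (5′×2.5′, letters a–x): 1.5987/0.0833333 → 19 → t, 0.2171/0.0416667 → 5 → f; chars tf.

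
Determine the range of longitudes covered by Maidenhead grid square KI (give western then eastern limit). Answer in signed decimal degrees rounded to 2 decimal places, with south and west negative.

20.00, 40.00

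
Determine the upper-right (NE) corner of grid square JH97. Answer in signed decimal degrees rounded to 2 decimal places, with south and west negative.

Field J=9, H=7: +9·20° lon, +7·10° lat → SW at lon 0°, lat -20°.
Square 9, 7: +9·2° lon, +7·1° lat → SW at lon 18°, lat -13°.
Cell spans 2° lon × 1° lat. NE corner is SW corner plus one full cell.
latitude -12.00, longitude 20.00.

-12.00, 20.00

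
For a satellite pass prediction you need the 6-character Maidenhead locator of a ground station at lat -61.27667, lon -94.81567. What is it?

EC28or

Offset from 180°W / 90°S: lon 85.1843°, lat 28.7233°.
Field: 85.1843/20 → 4 → E, 28.7233/10 → 2 → C; chars EC.
Square: 5.1843/2 → 2, 8.7233/1 → 8; chars 28.
Subsquare: 1.1843/0.0833333 → 14 → o, 0.7233/0.0416667 → 17 → r; chars or.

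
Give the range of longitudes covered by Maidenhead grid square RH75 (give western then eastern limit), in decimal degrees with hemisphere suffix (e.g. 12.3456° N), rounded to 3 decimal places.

Field R=17, H=7: +17·20° lon, +7·10° lat → SW at lon 160°, lat -20°.
Square 7, 5: +7·2° lon, +5·1° lat → SW at lon 174°, lat -15°.
Cell spans 2° lon × 1° lat.
west 174.000° E, east 176.000° E.

174.000° E, 176.000° E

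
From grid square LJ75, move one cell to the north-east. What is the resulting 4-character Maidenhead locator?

Longitude square 7; +1 → 8.
Latitude square 5; +1 → 6.

LJ86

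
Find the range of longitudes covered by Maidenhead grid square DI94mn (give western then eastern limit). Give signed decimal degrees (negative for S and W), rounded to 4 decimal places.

Field D=3, I=8: +3·20° lon, +8·10° lat → SW at lon -120°, lat -10°.
Square 9, 4: +9·2° lon, +4·1° lat → SW at lon -102°, lat -6°.
Subsquare m=12, n=13: +12·0.0833333° lon, +13·0.0416667° lat → SW at lon -101°, lat -5.45833°.
Cell spans 0.0833333° lon × 0.0416667° lat.
west -101.0000, east -100.9167.

-101.0000, -100.9167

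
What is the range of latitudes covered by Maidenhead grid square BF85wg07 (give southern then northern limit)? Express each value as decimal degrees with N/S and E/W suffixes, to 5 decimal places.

Field B=1, F=5: +1·20° lon, +5·10° lat → SW at lon -160°, lat -40°.
Square 8, 5: +8·2° lon, +5·1° lat → SW at lon -144°, lat -35°.
Subsquare w=22, g=6: +22·0.0833333° lon, +6·0.0416667° lat → SW at lon -142.167°, lat -34.75°.
Extended square 0, 7: +0·0.00833333° lon, +7·0.00416667° lat → SW at lon -142.167°, lat -34.7208°.
Cell spans 0.00833333° lon × 0.00416667° lat.
south 34.72083° S, north 34.71667° S.

34.72083° S, 34.71667° S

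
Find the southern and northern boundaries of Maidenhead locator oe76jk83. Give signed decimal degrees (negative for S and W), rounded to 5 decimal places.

-43.57083, -43.56667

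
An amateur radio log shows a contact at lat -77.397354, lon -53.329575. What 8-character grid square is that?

GB32io04

Shift to the Maidenhead origin (180°W, 90°S): lon 126.67042, lat 12.60265.
Field: lon ⌊126.67042/20⌋ = 6 → G; lat ⌊12.60265/10⌋ = 1 → B.
Square: lon ⌊6.67042/2⌋ = 3; lat ⌊2.60265/1⌋ = 2.
Subsquare: lon ⌊0.67042/0.0833333⌋ = 8 → i; lat ⌊0.60265/0.0416667⌋ = 14 → o.
Extended square: lon ⌊0.00376/0.00833333⌋ = 0; lat ⌊0.01931/0.00416667⌋ = 4.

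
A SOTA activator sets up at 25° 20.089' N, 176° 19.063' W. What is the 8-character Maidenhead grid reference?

AL15ui10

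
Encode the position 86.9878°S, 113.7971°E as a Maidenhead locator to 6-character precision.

OA63va

Add 180° to longitude and 90° to latitude: 293.7971, 3.0122.
Field: lon ⌊293.7971/20⌋ = 14 → O; lat ⌊3.0122/10⌋ = 0 → A.
Square: lon ⌊13.7971/2⌋ = 6; lat ⌊3.0122/1⌋ = 3.
Subsquare: lon ⌊1.7971/0.0833333⌋ = 21 → v; lat ⌊0.0122/0.0416667⌋ = 0 → a.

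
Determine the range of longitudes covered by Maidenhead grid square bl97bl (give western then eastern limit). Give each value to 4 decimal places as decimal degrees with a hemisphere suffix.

141.9167° W, 141.8333° W

Field B=1, L=11: +1·20° lon, +11·10° lat → SW at lon -160°, lat 20°.
Square 9, 7: +9·2° lon, +7·1° lat → SW at lon -142°, lat 27°.
Subsquare b=1, l=11: +1·0.0833333° lon, +11·0.0416667° lat → SW at lon -141.917°, lat 27.4583°.
Cell spans 0.0833333° lon × 0.0416667° lat.
west 141.9167° W, east 141.8333° W.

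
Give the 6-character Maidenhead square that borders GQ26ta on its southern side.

GQ25tx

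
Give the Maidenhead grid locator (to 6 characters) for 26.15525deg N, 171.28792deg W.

AL46id

Add 180° to longitude and 90° to latitude: 8.7121, 116.1552.
Field (20°×10°, letters A–R): lon ⌊8.7121/20⌋ = 0 → A; lat ⌊116.1552/10⌋ = 11 → L.
Square (2°×1°, digits 0–9): lon ⌊8.7121/2⌋ = 4; lat ⌊6.1552/1⌋ = 6.
Subsquare (5′×2.5′, letters a–x): lon ⌊0.7121/0.0833333⌋ = 8 → i; lat ⌊0.1552/0.0416667⌋ = 3 → d.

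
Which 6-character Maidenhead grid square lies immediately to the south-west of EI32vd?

EI32uc

Longitude subsquare v = 21; −1 → 20 = u.
Latitude subsquare d = 3; −1 → 2 = c.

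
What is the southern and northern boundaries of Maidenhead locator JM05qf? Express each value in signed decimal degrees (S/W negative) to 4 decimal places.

Field J=9, M=12: +9·20° lon, +12·10° lat → SW at lon 0°, lat 30°.
Square 0, 5: +0·2° lon, +5·1° lat → SW at lon 0°, lat 35°.
Subsquare q=16, f=5: +16·0.0833333° lon, +5·0.0416667° lat → SW at lon 1.33333°, lat 35.2083°.
Cell spans 0.0833333° lon × 0.0416667° lat.
south 35.2083, north 35.2500.

35.2083, 35.2500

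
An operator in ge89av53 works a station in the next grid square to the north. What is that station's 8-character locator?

Latitude extended square 3; +1 → 4.
The longitude characters are unchanged.

GE89av54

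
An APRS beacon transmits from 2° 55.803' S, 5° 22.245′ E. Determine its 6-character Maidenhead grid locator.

JI27qb

Shift to the Maidenhead origin (180°W, 90°S): lon 185.3707, lat 87.0700.
Field (20°×10°, letters A–R): 185.3707/20 → 9 → J, 87.0700/10 → 8 → I; chars JI.
Square (2°×1°, digits 0–9): 5.3707/2 → 2, 7.0700/1 → 7; chars 27.
Subsquare (5′×2.5′, letters a–x): 1.3707/0.0833333 → 16 → q, 0.0700/0.0416667 → 1 → b; chars qb.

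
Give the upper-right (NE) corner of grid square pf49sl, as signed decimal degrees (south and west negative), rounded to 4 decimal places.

-30.5000, 129.5833

Field P=15, F=5: +15·20° lon, +5·10° lat → SW at lon 120°, lat -40°.
Square 4, 9: +4·2° lon, +9·1° lat → SW at lon 128°, lat -31°.
Subsquare s=18, l=11: +18·0.0833333° lon, +11·0.0416667° lat → SW at lon 129.5°, lat -30.5417°.
Cell spans 0.0833333° lon × 0.0416667° lat. NE corner is SW corner plus one full cell.
latitude -30.5000, longitude 129.5833.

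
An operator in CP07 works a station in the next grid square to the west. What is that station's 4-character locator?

Longitude square 0; −1 → -1, wraps to 9, carry into field.
Longitude field C = 2; −1 → 1 = B.
The latitude characters are unchanged.

BP97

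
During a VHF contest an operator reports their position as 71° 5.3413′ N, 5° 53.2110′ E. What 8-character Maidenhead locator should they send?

Shift to the Maidenhead origin (180°W, 90°S): lon 185.88685, lat 161.08902.
Field (20°×10°, letters A–R): 185.88685/20 → 9 → J, 161.08902/10 → 16 → Q; chars JQ.
Square (2°×1°, digits 0–9): 5.88685/2 → 2, 1.08902/1 → 1; chars 21.
Subsquare (5′×2.5′, letters a–x): 1.88685/0.0833333 → 22 → w, 0.08902/0.0416667 → 2 → c; chars wc.
Extended square (30″×15″, digits 0–9): 0.05352/0.00833333 → 6, 0.00569/0.00416667 → 1; chars 61.

JQ21wc61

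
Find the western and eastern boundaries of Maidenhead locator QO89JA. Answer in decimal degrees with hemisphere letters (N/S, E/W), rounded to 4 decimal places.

Field Q=16, O=14: +16·20° lon, +14·10° lat → SW at lon 140°, lat 50°.
Square 8, 9: +8·2° lon, +9·1° lat → SW at lon 156°, lat 59°.
Subsquare j=9, a=0: +9·0.0833333° lon, +0·0.0416667° lat → SW at lon 156.75°, lat 59°.
Cell spans 0.0833333° lon × 0.0416667° lat.
west 156.7500° E, east 156.8333° E.

156.7500° E, 156.8333° E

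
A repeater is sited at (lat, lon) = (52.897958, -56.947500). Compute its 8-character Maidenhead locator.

GO12mv65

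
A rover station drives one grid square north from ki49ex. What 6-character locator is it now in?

KJ40ea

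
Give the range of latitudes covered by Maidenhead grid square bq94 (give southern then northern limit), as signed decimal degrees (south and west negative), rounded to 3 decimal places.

Field B=1, Q=16: +1·20° lon, +16·10° lat → SW at lon -160°, lat 70°.
Square 9, 4: +9·2° lon, +4·1° lat → SW at lon -142°, lat 74°.
Cell spans 2° lon × 1° lat.
south 74.000, north 75.000.

74.000, 75.000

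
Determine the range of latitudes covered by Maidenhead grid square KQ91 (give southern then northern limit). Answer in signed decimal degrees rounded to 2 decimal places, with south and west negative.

Field K=10, Q=16: +10·20° lon, +16·10° lat → SW at lon 20°, lat 70°.
Square 9, 1: +9·2° lon, +1·1° lat → SW at lon 38°, lat 71°.
Cell spans 2° lon × 1° lat.
south 71.00, north 72.00.

71.00, 72.00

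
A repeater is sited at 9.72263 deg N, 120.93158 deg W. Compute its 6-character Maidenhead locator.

CJ99mr

Shift to the Maidenhead origin (180°W, 90°S): lon 59.0684, lat 99.7226.
Field: 59.0684/20 → 2 → C, 99.7226/10 → 9 → J; chars CJ.
Square: 19.0684/2 → 9, 9.7226/1 → 9; chars 99.
Subsquare: 1.0684/0.0833333 → 12 → m, 0.7226/0.0416667 → 17 → r; chars mr.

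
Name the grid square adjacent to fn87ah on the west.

FN77xh

Longitude subsquare a = 0; −1 → -1, wraps to 23 = x, carry into square.
Longitude square 8; −1 → 7.
The latitude characters are unchanged.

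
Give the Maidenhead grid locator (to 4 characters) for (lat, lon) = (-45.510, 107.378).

OE34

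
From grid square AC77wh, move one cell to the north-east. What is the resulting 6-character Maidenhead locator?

Longitude subsquare w = 22; +1 → 23 = x.
Latitude subsquare h = 7; +1 → 8 = i.

AC77xi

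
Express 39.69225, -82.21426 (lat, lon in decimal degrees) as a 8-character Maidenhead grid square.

EM89vq46

Offset from 180°W / 90°S: lon 97.78574°, lat 129.69225°.
Field (20°×10°, letters A–R): lon ⌊97.78574/20⌋ = 4 → E; lat ⌊129.69225/10⌋ = 12 → M.
Square (2°×1°, digits 0–9): lon ⌊17.78574/2⌋ = 8; lat ⌊9.69225/1⌋ = 9.
Subsquare (5′×2.5′, letters a–x): lon ⌊1.78574/0.0833333⌋ = 21 → v; lat ⌊0.69225/0.0416667⌋ = 16 → q.
Extended square (30″×15″, digits 0–9): lon ⌊0.03574/0.00833333⌋ = 4; lat ⌊0.02558/0.00416667⌋ = 6.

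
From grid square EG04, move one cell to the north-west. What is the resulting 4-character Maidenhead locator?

Longitude square 0; −1 → -1, wraps to 9, carry into field.
Longitude field E = 4; −1 → 3 = D.
Latitude square 4; +1 → 5.

DG95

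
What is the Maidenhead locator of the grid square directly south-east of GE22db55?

GE22db64

Longitude extended square 5; +1 → 6.
Latitude extended square 5; −1 → 4.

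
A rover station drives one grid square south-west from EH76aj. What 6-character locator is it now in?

Longitude subsquare a = 0; −1 → -1, wraps to 23 = x, carry into square.
Longitude square 7; −1 → 6.
Latitude subsquare j = 9; −1 → 8 = i.

EH66xi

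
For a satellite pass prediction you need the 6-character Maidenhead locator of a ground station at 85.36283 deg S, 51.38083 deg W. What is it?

GA44hp

Offset from 180°W / 90°S: lon 128.6192°, lat 4.6372°.
Field: lon ⌊128.6192/20⌋ = 6 → G; lat ⌊4.6372/10⌋ = 0 → A.
Square: lon ⌊8.6192/2⌋ = 4; lat ⌊4.6372/1⌋ = 4.
Subsquare: lon ⌊0.6192/0.0833333⌋ = 7 → h; lat ⌊0.6372/0.0416667⌋ = 15 → p.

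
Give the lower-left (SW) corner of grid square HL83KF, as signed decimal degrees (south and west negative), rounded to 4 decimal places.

23.2083, -23.1667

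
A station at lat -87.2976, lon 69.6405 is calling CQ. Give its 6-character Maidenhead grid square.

MA42tq

Offset from 180°W / 90°S: lon 249.6405°, lat 2.7024°.
Field: lon ⌊249.6405/20⌋ = 12 → M; lat ⌊2.7024/10⌋ = 0 → A.
Square: lon ⌊9.6405/2⌋ = 4; lat ⌊2.7024/1⌋ = 2.
Subsquare: lon ⌊1.6405/0.0833333⌋ = 19 → t; lat ⌊0.7024/0.0416667⌋ = 16 → q.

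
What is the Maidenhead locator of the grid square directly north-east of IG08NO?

IG08op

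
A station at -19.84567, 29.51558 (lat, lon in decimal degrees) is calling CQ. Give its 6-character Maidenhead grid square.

Offset from 180°W / 90°S: lon 209.5156°, lat 70.1543°.
Field: 209.5156/20 → 10 → K, 70.1543/10 → 7 → H; chars KH.
Square: 9.5156/2 → 4, 0.1543/1 → 0; chars 40.
Subsquare: 1.5156/0.0833333 → 18 → s, 0.1543/0.0416667 → 3 → d; chars sd.

KH40sd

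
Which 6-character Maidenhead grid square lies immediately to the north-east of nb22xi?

NB32aj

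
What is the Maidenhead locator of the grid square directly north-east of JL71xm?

JL81an

Longitude subsquare x = 23; +1 → 24, wraps to 0 = a, carry into square.
Longitude square 7; +1 → 8.
Latitude subsquare m = 12; +1 → 13 = n.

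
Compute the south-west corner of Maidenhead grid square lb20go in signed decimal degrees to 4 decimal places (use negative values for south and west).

Field L=11, B=1: +11·20° lon, +1·10° lat → SW at lon 40°, lat -80°.
Square 2, 0: +2·2° lon, +0·1° lat → SW at lon 44°, lat -80°.
Subsquare g=6, o=14: +6·0.0833333° lon, +14·0.0416667° lat → SW at lon 44.5°, lat -79.4167°.
latitude -79.4167, longitude 44.5000.

-79.4167, 44.5000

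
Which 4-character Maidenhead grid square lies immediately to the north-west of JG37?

JG28

Longitude square 3; −1 → 2.
Latitude square 7; +1 → 8.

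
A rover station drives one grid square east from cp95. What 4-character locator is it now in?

DP05

Longitude square 9; +1 → 10, wraps to 0, carry into field.
Longitude field C = 2; +1 → 3 = D.
The latitude characters are unchanged.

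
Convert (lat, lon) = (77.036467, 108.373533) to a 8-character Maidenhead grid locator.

OQ47ea48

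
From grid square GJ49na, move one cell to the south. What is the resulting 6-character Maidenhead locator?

Latitude subsquare a = 0; −1 → -1, wraps to 23 = x, carry into square.
Latitude square 9; −1 → 8.
The longitude characters are unchanged.

GJ48nx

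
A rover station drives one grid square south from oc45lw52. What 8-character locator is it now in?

OC45lw51

Latitude extended square 2; −1 → 1.
The longitude characters are unchanged.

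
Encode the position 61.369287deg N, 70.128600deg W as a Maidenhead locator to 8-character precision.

Shift to the Maidenhead origin (180°W, 90°S): lon 109.87140, lat 151.36929.
Field (20°×10°, letters A–R): lon ⌊109.87140/20⌋ = 5 → F; lat ⌊151.36929/10⌋ = 15 → P.
Square (2°×1°, digits 0–9): lon ⌊9.87140/2⌋ = 4; lat ⌊1.36929/1⌋ = 1.
Subsquare (5′×2.5′, letters a–x): lon ⌊1.87140/0.0833333⌋ = 22 → w; lat ⌊0.36929/0.0416667⌋ = 8 → i.
Extended square (30″×15″, digits 0–9): lon ⌊0.03807/0.00833333⌋ = 4; lat ⌊0.03595/0.00416667⌋ = 8.

FP41wi48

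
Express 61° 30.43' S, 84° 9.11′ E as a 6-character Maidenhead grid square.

Offset from 180°W / 90°S: lon 264.1518°, lat 28.4928°.
Field: 264.1518/20 → 13 → N, 28.4928/10 → 2 → C; chars NC.
Square: 4.1518/2 → 2, 8.4928/1 → 8; chars 28.
Subsquare: 0.1518/0.0833333 → 1 → b, 0.4928/0.0416667 → 11 → l; chars bl.

NC28bl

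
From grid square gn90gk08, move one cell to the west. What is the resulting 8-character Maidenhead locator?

GN90fk98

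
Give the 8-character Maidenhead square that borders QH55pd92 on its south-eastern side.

QH55qd01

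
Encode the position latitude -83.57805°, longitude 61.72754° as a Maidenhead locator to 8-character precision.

Shift to the Maidenhead origin (180°W, 90°S): lon 241.72754, lat 6.42195.
Field: lon ⌊241.72754/20⌋ = 12 → M; lat ⌊6.42195/10⌋ = 0 → A.
Square: lon ⌊1.72754/2⌋ = 0; lat ⌊6.42195/1⌋ = 6.
Subsquare: lon ⌊1.72754/0.0833333⌋ = 20 → u; lat ⌊0.42195/0.0416667⌋ = 10 → k.
Extended square: lon ⌊0.06087/0.00833333⌋ = 7; lat ⌊0.00528/0.00416667⌋ = 1.

MA06uk71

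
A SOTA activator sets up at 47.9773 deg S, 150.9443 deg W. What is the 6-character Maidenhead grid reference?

Offset from 180°W / 90°S: lon 29.0557°, lat 42.0227°.
Field (20°×10°, letters A–R): 29.0557/20 → 1 → B, 42.0227/10 → 4 → E; chars BE.
Square (2°×1°, digits 0–9): 9.0557/2 → 4, 2.0227/1 → 2; chars 42.
Subsquare (5′×2.5′, letters a–x): 1.0557/0.0833333 → 12 → m, 0.0227/0.0416667 → 0 → a; chars ma.

BE42ma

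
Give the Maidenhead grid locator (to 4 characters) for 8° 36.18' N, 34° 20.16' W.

HJ28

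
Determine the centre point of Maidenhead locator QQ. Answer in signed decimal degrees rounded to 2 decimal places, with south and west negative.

Field Q=16, Q=16: +16·20° lon, +16·10° lat → SW at lon 140°, lat 70°.
Cell spans 20° lon × 10° lat. Centre is SW corner plus half of each.
latitude 75.00, longitude 150.00.

75.00, 150.00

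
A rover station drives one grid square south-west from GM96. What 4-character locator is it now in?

GM85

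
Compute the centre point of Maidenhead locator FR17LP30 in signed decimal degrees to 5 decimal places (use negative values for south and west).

87.62708, -77.05417

Field F=5, R=17: +5·20° lon, +17·10° lat → SW at lon -80°, lat 80°.
Square 1, 7: +1·2° lon, +7·1° lat → SW at lon -78°, lat 87°.
Subsquare l=11, p=15: +11·0.0833333° lon, +15·0.0416667° lat → SW at lon -77.0833°, lat 87.625°.
Extended square 3, 0: +3·0.00833333° lon, +0·0.00416667° lat → SW at lon -77.0583°, lat 87.625°.
Cell spans 0.00833333° lon × 0.00416667° lat. Centre is SW corner plus half of each.
latitude 87.62708, longitude -77.05417.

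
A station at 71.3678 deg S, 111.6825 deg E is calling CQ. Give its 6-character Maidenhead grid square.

Shift to the Maidenhead origin (180°W, 90°S): lon 291.6825, lat 18.6322.
Field (20°×10°, letters A–R): lon ⌊291.6825/20⌋ = 14 → O; lat ⌊18.6322/10⌋ = 1 → B.
Square (2°×1°, digits 0–9): lon ⌊11.6825/2⌋ = 5; lat ⌊8.6322/1⌋ = 8.
Subsquare (5′×2.5′, letters a–x): lon ⌊1.6825/0.0833333⌋ = 20 → u; lat ⌊0.6322/0.0416667⌋ = 15 → p.

OB58up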